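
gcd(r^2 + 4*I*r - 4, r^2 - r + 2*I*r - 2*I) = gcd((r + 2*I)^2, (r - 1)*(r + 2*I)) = r + 2*I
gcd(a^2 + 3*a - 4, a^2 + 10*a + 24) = a + 4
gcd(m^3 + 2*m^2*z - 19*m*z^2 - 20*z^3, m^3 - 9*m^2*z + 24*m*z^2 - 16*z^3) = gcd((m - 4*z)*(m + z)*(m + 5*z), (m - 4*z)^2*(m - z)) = -m + 4*z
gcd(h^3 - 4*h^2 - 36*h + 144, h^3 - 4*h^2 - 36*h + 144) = h^3 - 4*h^2 - 36*h + 144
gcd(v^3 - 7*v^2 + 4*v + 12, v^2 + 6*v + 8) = 1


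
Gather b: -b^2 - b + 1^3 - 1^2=-b^2 - b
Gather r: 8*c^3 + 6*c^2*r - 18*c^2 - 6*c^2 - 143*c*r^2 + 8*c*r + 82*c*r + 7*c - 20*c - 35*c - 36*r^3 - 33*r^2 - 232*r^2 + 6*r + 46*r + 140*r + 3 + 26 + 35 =8*c^3 - 24*c^2 - 48*c - 36*r^3 + r^2*(-143*c - 265) + r*(6*c^2 + 90*c + 192) + 64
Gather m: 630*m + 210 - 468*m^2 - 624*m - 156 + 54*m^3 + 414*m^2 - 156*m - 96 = 54*m^3 - 54*m^2 - 150*m - 42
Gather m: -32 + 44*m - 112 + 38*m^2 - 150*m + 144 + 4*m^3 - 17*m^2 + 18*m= 4*m^3 + 21*m^2 - 88*m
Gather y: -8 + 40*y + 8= 40*y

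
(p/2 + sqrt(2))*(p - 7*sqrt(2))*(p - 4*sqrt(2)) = p^3/2 - 9*sqrt(2)*p^2/2 + 6*p + 56*sqrt(2)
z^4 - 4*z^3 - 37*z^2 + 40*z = z*(z - 8)*(z - 1)*(z + 5)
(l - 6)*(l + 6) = l^2 - 36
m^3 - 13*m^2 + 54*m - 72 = (m - 6)*(m - 4)*(m - 3)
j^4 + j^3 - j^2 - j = j*(j - 1)*(j + 1)^2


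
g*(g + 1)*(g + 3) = g^3 + 4*g^2 + 3*g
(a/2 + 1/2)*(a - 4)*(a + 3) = a^3/2 - 13*a/2 - 6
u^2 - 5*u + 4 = (u - 4)*(u - 1)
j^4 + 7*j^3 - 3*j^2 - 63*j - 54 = (j - 3)*(j + 1)*(j + 3)*(j + 6)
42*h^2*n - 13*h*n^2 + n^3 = n*(-7*h + n)*(-6*h + n)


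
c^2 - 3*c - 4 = (c - 4)*(c + 1)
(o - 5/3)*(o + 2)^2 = o^3 + 7*o^2/3 - 8*o/3 - 20/3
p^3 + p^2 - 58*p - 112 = (p - 8)*(p + 2)*(p + 7)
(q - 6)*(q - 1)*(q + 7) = q^3 - 43*q + 42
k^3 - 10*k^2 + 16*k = k*(k - 8)*(k - 2)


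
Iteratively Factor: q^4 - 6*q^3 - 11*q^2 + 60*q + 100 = (q + 2)*(q^3 - 8*q^2 + 5*q + 50) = (q - 5)*(q + 2)*(q^2 - 3*q - 10) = (q - 5)*(q + 2)^2*(q - 5)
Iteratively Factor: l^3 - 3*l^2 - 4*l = (l - 4)*(l^2 + l) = l*(l - 4)*(l + 1)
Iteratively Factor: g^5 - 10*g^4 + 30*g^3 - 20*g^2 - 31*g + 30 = (g - 3)*(g^4 - 7*g^3 + 9*g^2 + 7*g - 10) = (g - 3)*(g + 1)*(g^3 - 8*g^2 + 17*g - 10) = (g - 3)*(g - 2)*(g + 1)*(g^2 - 6*g + 5) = (g - 5)*(g - 3)*(g - 2)*(g + 1)*(g - 1)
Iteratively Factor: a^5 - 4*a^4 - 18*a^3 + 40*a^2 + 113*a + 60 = (a - 4)*(a^4 - 18*a^2 - 32*a - 15) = (a - 4)*(a + 1)*(a^3 - a^2 - 17*a - 15) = (a - 4)*(a + 1)^2*(a^2 - 2*a - 15) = (a - 5)*(a - 4)*(a + 1)^2*(a + 3)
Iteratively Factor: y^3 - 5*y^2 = (y)*(y^2 - 5*y) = y*(y - 5)*(y)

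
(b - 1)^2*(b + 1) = b^3 - b^2 - b + 1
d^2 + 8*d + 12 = (d + 2)*(d + 6)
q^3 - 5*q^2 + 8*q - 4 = (q - 2)^2*(q - 1)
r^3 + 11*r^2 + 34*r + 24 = (r + 1)*(r + 4)*(r + 6)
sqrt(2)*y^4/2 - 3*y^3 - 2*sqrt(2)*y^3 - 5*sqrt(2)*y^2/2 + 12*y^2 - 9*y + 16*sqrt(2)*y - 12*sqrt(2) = (y - 3)*(y - 1)*(y - 4*sqrt(2))*(sqrt(2)*y/2 + 1)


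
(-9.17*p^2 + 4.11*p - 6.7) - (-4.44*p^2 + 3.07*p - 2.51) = -4.73*p^2 + 1.04*p - 4.19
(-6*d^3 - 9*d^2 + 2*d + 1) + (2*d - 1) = -6*d^3 - 9*d^2 + 4*d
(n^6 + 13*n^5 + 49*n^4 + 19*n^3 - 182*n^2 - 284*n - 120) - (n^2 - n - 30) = n^6 + 13*n^5 + 49*n^4 + 19*n^3 - 183*n^2 - 283*n - 90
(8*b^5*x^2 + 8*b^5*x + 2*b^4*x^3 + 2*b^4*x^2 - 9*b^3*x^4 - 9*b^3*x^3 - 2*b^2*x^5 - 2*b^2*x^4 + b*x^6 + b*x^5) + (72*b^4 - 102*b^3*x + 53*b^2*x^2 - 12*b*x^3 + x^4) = 8*b^5*x^2 + 8*b^5*x + 2*b^4*x^3 + 2*b^4*x^2 + 72*b^4 - 9*b^3*x^4 - 9*b^3*x^3 - 102*b^3*x - 2*b^2*x^5 - 2*b^2*x^4 + 53*b^2*x^2 + b*x^6 + b*x^5 - 12*b*x^3 + x^4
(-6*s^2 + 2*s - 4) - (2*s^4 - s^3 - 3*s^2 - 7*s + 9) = -2*s^4 + s^3 - 3*s^2 + 9*s - 13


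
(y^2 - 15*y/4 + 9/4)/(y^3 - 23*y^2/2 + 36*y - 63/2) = (4*y - 3)/(2*(2*y^2 - 17*y + 21))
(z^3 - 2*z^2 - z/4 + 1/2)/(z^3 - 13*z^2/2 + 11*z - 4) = (z + 1/2)/(z - 4)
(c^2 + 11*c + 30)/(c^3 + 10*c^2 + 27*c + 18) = (c + 5)/(c^2 + 4*c + 3)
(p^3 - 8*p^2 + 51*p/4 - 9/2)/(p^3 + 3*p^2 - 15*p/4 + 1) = (2*p^2 - 15*p + 18)/(2*p^2 + 7*p - 4)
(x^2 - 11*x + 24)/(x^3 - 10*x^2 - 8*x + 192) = (x - 3)/(x^2 - 2*x - 24)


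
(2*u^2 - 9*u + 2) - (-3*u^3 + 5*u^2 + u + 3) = 3*u^3 - 3*u^2 - 10*u - 1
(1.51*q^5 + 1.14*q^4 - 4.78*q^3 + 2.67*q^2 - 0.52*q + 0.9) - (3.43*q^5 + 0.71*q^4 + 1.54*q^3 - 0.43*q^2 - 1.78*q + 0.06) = -1.92*q^5 + 0.43*q^4 - 6.32*q^3 + 3.1*q^2 + 1.26*q + 0.84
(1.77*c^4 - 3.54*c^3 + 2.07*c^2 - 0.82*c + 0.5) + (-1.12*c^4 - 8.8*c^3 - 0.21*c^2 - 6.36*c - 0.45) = 0.65*c^4 - 12.34*c^3 + 1.86*c^2 - 7.18*c + 0.05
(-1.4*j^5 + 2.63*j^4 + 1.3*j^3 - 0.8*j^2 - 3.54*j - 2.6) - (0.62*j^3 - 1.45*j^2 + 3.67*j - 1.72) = -1.4*j^5 + 2.63*j^4 + 0.68*j^3 + 0.65*j^2 - 7.21*j - 0.88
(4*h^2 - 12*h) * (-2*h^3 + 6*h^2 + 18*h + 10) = -8*h^5 + 48*h^4 - 176*h^2 - 120*h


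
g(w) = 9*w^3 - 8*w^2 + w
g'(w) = 27*w^2 - 16*w + 1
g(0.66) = -0.24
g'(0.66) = 2.20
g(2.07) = 47.62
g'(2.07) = 83.57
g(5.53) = 1282.89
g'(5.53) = 738.20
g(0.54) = -0.38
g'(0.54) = 0.23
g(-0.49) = -3.47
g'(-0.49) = 15.32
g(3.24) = 225.37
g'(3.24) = 232.60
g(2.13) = 52.81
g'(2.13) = 89.42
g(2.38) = 78.40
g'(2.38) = 115.86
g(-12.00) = -16716.00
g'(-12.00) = 4081.00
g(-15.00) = -32190.00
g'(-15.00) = 6316.00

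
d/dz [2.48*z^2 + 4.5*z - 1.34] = 4.96*z + 4.5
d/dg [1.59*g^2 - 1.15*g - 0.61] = 3.18*g - 1.15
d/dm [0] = 0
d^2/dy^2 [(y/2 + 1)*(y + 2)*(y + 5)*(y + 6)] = 6*y^2 + 45*y + 78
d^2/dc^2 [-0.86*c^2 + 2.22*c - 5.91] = -1.72000000000000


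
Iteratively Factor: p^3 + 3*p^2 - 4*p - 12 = (p + 3)*(p^2 - 4) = (p - 2)*(p + 3)*(p + 2)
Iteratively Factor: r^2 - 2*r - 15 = (r - 5)*(r + 3)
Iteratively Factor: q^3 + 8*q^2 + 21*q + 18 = (q + 3)*(q^2 + 5*q + 6) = (q + 3)^2*(q + 2)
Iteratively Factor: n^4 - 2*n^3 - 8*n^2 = (n)*(n^3 - 2*n^2 - 8*n) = n*(n + 2)*(n^2 - 4*n) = n*(n - 4)*(n + 2)*(n)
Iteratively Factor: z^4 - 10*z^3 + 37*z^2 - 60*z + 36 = (z - 3)*(z^3 - 7*z^2 + 16*z - 12) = (z - 3)^2*(z^2 - 4*z + 4) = (z - 3)^2*(z - 2)*(z - 2)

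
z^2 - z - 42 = (z - 7)*(z + 6)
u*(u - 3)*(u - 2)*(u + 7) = u^4 + 2*u^3 - 29*u^2 + 42*u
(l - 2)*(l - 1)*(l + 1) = l^3 - 2*l^2 - l + 2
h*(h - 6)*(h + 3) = h^3 - 3*h^2 - 18*h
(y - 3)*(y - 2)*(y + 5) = y^3 - 19*y + 30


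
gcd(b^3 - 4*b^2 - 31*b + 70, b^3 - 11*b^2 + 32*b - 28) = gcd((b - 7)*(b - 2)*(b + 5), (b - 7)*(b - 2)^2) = b^2 - 9*b + 14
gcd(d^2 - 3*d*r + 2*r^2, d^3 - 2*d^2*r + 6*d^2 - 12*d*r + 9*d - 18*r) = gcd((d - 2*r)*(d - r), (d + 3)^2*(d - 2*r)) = -d + 2*r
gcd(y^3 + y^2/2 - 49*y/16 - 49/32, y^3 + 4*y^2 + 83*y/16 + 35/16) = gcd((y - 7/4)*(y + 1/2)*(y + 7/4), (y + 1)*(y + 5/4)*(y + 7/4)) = y + 7/4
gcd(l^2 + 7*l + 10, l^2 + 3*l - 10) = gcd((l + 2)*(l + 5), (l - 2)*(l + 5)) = l + 5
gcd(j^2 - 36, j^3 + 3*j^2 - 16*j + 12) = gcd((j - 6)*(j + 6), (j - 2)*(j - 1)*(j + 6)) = j + 6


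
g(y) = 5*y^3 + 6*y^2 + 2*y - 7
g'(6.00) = 614.00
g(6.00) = 1301.00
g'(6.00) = 614.00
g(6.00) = 1301.00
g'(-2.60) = 72.20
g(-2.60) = -59.52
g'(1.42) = 49.29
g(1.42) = 22.25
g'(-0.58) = 0.09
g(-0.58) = -7.12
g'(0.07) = 2.91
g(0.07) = -6.83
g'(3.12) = 185.46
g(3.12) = 209.50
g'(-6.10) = 486.95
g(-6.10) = -930.84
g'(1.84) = 74.86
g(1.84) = 48.14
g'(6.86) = 790.21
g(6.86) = 1903.22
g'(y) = 15*y^2 + 12*y + 2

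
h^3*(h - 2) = h^4 - 2*h^3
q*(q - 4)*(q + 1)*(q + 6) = q^4 + 3*q^3 - 22*q^2 - 24*q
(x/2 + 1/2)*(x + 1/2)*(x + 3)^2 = x^4/2 + 15*x^3/4 + 37*x^2/4 + 33*x/4 + 9/4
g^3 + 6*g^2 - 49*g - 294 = (g - 7)*(g + 6)*(g + 7)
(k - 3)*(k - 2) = k^2 - 5*k + 6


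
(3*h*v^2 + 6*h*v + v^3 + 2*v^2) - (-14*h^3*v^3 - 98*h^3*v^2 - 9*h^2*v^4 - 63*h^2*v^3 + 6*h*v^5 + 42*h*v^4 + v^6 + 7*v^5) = 14*h^3*v^3 + 98*h^3*v^2 + 9*h^2*v^4 + 63*h^2*v^3 - 6*h*v^5 - 42*h*v^4 + 3*h*v^2 + 6*h*v - v^6 - 7*v^5 + v^3 + 2*v^2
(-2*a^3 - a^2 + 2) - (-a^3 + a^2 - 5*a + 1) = -a^3 - 2*a^2 + 5*a + 1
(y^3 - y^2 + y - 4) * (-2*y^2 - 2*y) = -2*y^5 + 6*y^2 + 8*y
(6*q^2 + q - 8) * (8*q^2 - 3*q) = 48*q^4 - 10*q^3 - 67*q^2 + 24*q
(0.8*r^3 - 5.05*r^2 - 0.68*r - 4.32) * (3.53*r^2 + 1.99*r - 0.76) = 2.824*r^5 - 16.2345*r^4 - 13.0579*r^3 - 12.7648*r^2 - 8.08*r + 3.2832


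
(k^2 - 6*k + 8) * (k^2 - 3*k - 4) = k^4 - 9*k^3 + 22*k^2 - 32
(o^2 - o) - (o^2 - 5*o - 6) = 4*o + 6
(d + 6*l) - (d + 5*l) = l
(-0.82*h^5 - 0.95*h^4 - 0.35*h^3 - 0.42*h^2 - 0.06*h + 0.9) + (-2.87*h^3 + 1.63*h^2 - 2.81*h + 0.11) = -0.82*h^5 - 0.95*h^4 - 3.22*h^3 + 1.21*h^2 - 2.87*h + 1.01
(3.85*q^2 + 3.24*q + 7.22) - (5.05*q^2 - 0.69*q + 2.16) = -1.2*q^2 + 3.93*q + 5.06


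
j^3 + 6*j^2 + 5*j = j*(j + 1)*(j + 5)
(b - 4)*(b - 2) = b^2 - 6*b + 8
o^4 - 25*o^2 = o^2*(o - 5)*(o + 5)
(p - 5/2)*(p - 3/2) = p^2 - 4*p + 15/4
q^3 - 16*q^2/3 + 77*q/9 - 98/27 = (q - 7/3)^2*(q - 2/3)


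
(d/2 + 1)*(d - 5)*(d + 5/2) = d^3/2 - d^2/4 - 35*d/4 - 25/2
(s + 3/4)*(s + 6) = s^2 + 27*s/4 + 9/2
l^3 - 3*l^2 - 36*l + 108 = (l - 6)*(l - 3)*(l + 6)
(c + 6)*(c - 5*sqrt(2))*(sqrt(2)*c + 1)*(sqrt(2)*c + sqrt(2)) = 2*c^4 - 9*sqrt(2)*c^3 + 14*c^3 - 63*sqrt(2)*c^2 + 2*c^2 - 54*sqrt(2)*c - 70*c - 60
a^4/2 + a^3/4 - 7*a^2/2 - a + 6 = (a/2 + 1)*(a - 2)*(a - 3/2)*(a + 2)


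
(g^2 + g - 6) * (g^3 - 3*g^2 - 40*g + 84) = g^5 - 2*g^4 - 49*g^3 + 62*g^2 + 324*g - 504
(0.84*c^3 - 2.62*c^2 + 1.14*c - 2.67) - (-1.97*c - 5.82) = 0.84*c^3 - 2.62*c^2 + 3.11*c + 3.15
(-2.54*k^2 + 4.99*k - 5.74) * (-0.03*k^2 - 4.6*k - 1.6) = 0.0762*k^4 + 11.5343*k^3 - 18.7178*k^2 + 18.42*k + 9.184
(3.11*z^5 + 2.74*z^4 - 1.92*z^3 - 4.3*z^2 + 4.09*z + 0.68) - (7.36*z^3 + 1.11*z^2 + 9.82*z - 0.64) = 3.11*z^5 + 2.74*z^4 - 9.28*z^3 - 5.41*z^2 - 5.73*z + 1.32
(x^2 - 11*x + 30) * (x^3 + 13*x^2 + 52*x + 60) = x^5 + 2*x^4 - 61*x^3 - 122*x^2 + 900*x + 1800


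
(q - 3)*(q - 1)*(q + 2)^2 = q^4 - 9*q^2 - 4*q + 12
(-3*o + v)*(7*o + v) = -21*o^2 + 4*o*v + v^2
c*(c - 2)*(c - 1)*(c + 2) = c^4 - c^3 - 4*c^2 + 4*c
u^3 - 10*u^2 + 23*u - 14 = (u - 7)*(u - 2)*(u - 1)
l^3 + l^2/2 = l^2*(l + 1/2)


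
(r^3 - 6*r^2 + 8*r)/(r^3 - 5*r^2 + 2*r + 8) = r/(r + 1)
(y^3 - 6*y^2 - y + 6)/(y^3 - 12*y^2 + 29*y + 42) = (y - 1)/(y - 7)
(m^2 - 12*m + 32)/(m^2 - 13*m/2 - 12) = 2*(m - 4)/(2*m + 3)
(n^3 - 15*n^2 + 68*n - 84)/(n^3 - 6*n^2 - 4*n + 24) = (n - 7)/(n + 2)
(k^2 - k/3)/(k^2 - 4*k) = (k - 1/3)/(k - 4)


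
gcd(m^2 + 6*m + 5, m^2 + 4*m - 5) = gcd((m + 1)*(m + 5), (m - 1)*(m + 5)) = m + 5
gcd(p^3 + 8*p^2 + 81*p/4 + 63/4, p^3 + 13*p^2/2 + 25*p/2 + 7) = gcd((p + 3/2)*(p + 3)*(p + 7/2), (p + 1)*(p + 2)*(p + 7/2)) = p + 7/2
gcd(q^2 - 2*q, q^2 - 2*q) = q^2 - 2*q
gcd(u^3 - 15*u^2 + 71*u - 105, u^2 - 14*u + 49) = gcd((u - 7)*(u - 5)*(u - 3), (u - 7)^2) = u - 7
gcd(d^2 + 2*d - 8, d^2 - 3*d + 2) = d - 2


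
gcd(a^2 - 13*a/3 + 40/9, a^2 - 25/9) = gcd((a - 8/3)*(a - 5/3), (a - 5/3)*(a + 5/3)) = a - 5/3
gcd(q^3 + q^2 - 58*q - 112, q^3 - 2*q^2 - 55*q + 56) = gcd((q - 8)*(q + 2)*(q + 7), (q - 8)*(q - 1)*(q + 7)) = q^2 - q - 56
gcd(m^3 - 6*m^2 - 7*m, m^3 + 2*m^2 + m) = m^2 + m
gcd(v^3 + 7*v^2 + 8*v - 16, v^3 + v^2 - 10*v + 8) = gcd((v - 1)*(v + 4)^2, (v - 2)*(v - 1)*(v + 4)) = v^2 + 3*v - 4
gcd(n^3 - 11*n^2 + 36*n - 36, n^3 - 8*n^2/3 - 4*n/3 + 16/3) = n - 2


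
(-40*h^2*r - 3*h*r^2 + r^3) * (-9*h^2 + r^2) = 360*h^4*r + 27*h^3*r^2 - 49*h^2*r^3 - 3*h*r^4 + r^5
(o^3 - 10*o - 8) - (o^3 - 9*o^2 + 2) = 9*o^2 - 10*o - 10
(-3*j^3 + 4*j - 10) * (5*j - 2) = -15*j^4 + 6*j^3 + 20*j^2 - 58*j + 20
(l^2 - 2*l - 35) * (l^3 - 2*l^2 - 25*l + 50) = l^5 - 4*l^4 - 56*l^3 + 170*l^2 + 775*l - 1750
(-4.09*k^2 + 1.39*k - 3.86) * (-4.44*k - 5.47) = 18.1596*k^3 + 16.2007*k^2 + 9.5351*k + 21.1142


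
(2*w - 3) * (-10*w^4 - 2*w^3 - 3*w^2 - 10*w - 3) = -20*w^5 + 26*w^4 - 11*w^2 + 24*w + 9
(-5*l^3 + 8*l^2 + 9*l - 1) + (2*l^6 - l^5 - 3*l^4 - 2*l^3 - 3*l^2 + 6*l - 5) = 2*l^6 - l^5 - 3*l^4 - 7*l^3 + 5*l^2 + 15*l - 6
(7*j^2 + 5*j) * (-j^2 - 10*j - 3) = -7*j^4 - 75*j^3 - 71*j^2 - 15*j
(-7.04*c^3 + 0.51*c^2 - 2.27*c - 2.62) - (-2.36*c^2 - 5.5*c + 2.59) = -7.04*c^3 + 2.87*c^2 + 3.23*c - 5.21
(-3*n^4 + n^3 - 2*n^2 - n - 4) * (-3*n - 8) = 9*n^5 + 21*n^4 - 2*n^3 + 19*n^2 + 20*n + 32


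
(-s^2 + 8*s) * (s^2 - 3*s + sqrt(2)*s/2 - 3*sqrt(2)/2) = -s^4 - sqrt(2)*s^3/2 + 11*s^3 - 24*s^2 + 11*sqrt(2)*s^2/2 - 12*sqrt(2)*s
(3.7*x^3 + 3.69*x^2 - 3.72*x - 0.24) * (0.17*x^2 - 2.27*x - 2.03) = 0.629*x^5 - 7.7717*x^4 - 16.5197*x^3 + 0.9129*x^2 + 8.0964*x + 0.4872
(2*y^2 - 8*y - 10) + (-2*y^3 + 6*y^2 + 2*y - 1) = -2*y^3 + 8*y^2 - 6*y - 11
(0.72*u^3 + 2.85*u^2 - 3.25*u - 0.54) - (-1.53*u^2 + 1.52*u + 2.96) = 0.72*u^3 + 4.38*u^2 - 4.77*u - 3.5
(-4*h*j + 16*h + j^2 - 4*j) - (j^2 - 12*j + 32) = -4*h*j + 16*h + 8*j - 32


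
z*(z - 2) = z^2 - 2*z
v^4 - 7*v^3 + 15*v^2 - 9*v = v*(v - 3)^2*(v - 1)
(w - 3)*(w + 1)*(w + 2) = w^3 - 7*w - 6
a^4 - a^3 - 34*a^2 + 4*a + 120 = (a - 6)*(a - 2)*(a + 2)*(a + 5)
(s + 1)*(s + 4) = s^2 + 5*s + 4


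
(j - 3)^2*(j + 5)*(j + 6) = j^4 + 5*j^3 - 27*j^2 - 81*j + 270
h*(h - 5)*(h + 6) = h^3 + h^2 - 30*h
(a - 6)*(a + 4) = a^2 - 2*a - 24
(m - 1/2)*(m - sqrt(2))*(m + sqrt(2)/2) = m^3 - sqrt(2)*m^2/2 - m^2/2 - m + sqrt(2)*m/4 + 1/2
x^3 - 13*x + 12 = (x - 3)*(x - 1)*(x + 4)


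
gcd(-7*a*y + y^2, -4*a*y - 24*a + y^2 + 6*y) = 1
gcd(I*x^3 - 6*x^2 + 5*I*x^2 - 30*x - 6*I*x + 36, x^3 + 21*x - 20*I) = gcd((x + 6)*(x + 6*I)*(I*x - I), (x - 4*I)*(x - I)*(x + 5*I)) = 1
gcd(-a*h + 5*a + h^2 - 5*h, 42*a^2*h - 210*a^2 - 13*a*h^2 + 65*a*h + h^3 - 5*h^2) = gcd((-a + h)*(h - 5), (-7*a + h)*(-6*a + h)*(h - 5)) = h - 5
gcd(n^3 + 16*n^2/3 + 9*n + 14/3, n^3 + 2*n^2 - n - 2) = n^2 + 3*n + 2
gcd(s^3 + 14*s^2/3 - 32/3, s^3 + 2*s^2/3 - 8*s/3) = s^2 + 2*s/3 - 8/3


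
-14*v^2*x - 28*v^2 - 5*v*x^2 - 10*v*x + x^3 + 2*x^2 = (-7*v + x)*(2*v + x)*(x + 2)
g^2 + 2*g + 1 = (g + 1)^2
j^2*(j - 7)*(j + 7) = j^4 - 49*j^2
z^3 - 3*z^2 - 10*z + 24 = (z - 4)*(z - 2)*(z + 3)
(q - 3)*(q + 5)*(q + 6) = q^3 + 8*q^2 - 3*q - 90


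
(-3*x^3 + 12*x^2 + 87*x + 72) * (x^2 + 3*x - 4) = -3*x^5 + 3*x^4 + 135*x^3 + 285*x^2 - 132*x - 288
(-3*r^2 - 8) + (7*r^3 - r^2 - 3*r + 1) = 7*r^3 - 4*r^2 - 3*r - 7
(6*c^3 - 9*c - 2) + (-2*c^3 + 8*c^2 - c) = 4*c^3 + 8*c^2 - 10*c - 2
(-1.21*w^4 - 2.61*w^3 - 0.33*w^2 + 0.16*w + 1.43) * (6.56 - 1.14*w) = 1.3794*w^5 - 4.9622*w^4 - 16.7454*w^3 - 2.3472*w^2 - 0.5806*w + 9.3808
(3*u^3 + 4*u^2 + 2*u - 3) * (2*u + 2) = 6*u^4 + 14*u^3 + 12*u^2 - 2*u - 6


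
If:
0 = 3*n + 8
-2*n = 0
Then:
No Solution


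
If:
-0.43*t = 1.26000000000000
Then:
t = -2.93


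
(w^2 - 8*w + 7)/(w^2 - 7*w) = (w - 1)/w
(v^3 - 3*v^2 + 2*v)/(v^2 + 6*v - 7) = v*(v - 2)/(v + 7)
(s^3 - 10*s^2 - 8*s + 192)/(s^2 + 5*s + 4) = (s^2 - 14*s + 48)/(s + 1)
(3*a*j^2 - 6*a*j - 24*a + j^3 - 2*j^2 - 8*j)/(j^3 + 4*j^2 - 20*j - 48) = (3*a + j)/(j + 6)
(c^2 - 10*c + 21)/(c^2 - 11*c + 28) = (c - 3)/(c - 4)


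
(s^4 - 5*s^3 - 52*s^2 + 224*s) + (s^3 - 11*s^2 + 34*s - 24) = s^4 - 4*s^3 - 63*s^2 + 258*s - 24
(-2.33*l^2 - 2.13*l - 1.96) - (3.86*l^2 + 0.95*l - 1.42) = -6.19*l^2 - 3.08*l - 0.54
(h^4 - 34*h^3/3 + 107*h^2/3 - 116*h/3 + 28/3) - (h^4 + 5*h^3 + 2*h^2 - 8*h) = -49*h^3/3 + 101*h^2/3 - 92*h/3 + 28/3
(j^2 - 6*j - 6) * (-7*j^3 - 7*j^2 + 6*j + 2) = -7*j^5 + 35*j^4 + 90*j^3 + 8*j^2 - 48*j - 12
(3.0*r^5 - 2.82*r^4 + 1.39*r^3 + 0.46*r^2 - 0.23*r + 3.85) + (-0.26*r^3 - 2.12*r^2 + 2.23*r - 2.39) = 3.0*r^5 - 2.82*r^4 + 1.13*r^3 - 1.66*r^2 + 2.0*r + 1.46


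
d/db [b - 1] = 1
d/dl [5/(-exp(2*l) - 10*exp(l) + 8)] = 10*(exp(l) + 5)*exp(l)/(exp(2*l) + 10*exp(l) - 8)^2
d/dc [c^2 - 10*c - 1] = 2*c - 10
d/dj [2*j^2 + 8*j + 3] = 4*j + 8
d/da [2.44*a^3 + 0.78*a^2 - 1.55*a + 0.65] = 7.32*a^2 + 1.56*a - 1.55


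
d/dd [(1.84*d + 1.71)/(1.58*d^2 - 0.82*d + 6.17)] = (-2.9072*d^2 - 5.4036*d + 12.755)/(2.4964*d^4 - 2.5912*d^3 + 20.1696*d^2 - 10.1188*d + 38.0689)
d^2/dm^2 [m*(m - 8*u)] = 2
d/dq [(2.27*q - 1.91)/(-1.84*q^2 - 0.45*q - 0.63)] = (4.1768*q^2 - 7.0288*q - 2.2896)/(3.3856*q^4 + 1.656*q^3 + 2.5209*q^2 + 0.567*q + 0.3969)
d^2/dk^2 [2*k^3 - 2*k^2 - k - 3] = 12*k - 4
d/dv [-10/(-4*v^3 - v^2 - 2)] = 20*v*(-6*v - 1)/(4*v^3 + v^2 + 2)^2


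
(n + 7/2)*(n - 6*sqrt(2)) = n^2 - 6*sqrt(2)*n + 7*n/2 - 21*sqrt(2)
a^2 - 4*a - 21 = (a - 7)*(a + 3)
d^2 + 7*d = d*(d + 7)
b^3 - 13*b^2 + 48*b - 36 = (b - 6)^2*(b - 1)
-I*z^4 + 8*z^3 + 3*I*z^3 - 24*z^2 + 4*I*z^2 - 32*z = z*(z - 4)*(z + 8*I)*(-I*z - I)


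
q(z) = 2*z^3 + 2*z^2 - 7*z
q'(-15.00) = 1283.00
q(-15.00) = -6195.00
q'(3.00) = 59.00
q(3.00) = 51.00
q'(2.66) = 46.09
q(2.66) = 33.17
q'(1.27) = 7.76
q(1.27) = -1.57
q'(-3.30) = 45.14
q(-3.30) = -26.99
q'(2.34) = 35.21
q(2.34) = 20.20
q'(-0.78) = -6.47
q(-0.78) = 5.73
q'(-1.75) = 4.38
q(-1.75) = 7.66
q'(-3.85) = 66.54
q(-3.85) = -57.54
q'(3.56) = 83.28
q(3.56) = 90.66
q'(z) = 6*z^2 + 4*z - 7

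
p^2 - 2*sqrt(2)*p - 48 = (p - 6*sqrt(2))*(p + 4*sqrt(2))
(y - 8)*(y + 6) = y^2 - 2*y - 48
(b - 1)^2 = b^2 - 2*b + 1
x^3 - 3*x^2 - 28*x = x*(x - 7)*(x + 4)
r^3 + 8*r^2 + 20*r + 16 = (r + 2)^2*(r + 4)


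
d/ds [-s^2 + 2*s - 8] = 2 - 2*s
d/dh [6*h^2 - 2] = 12*h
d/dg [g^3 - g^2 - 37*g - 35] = 3*g^2 - 2*g - 37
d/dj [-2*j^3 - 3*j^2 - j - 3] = -6*j^2 - 6*j - 1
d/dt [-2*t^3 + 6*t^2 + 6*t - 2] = -6*t^2 + 12*t + 6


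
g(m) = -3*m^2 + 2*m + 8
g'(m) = 2 - 6*m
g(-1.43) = -0.99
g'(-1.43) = 10.58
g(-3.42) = -33.93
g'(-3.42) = 22.52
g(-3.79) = -42.67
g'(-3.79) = 24.74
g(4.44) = -42.26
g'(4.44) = -24.64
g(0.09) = 8.16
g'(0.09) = 1.46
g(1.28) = 5.64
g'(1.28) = -5.68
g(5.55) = -73.31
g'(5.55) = -31.30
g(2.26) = -2.80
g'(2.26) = -11.56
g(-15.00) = -697.00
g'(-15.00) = 92.00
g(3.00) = -13.00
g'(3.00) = -16.00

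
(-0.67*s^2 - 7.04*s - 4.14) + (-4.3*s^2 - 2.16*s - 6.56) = -4.97*s^2 - 9.2*s - 10.7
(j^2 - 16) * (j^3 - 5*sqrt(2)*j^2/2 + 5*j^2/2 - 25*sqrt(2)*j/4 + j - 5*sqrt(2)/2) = j^5 - 5*sqrt(2)*j^4/2 + 5*j^4/2 - 15*j^3 - 25*sqrt(2)*j^3/4 - 40*j^2 + 75*sqrt(2)*j^2/2 - 16*j + 100*sqrt(2)*j + 40*sqrt(2)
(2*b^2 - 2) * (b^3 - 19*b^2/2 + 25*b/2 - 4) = 2*b^5 - 19*b^4 + 23*b^3 + 11*b^2 - 25*b + 8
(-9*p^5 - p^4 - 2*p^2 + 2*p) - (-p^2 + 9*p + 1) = -9*p^5 - p^4 - p^2 - 7*p - 1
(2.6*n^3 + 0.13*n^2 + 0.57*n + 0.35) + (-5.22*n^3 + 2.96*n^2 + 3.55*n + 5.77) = -2.62*n^3 + 3.09*n^2 + 4.12*n + 6.12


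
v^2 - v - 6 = (v - 3)*(v + 2)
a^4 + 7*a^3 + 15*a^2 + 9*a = a*(a + 1)*(a + 3)^2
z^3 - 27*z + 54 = (z - 3)^2*(z + 6)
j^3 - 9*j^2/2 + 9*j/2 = j*(j - 3)*(j - 3/2)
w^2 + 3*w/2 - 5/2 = (w - 1)*(w + 5/2)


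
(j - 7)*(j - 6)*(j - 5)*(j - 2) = j^4 - 20*j^3 + 143*j^2 - 424*j + 420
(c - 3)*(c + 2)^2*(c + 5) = c^4 + 6*c^3 - 3*c^2 - 52*c - 60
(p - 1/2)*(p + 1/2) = p^2 - 1/4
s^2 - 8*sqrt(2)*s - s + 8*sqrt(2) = (s - 1)*(s - 8*sqrt(2))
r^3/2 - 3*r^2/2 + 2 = (r/2 + 1/2)*(r - 2)^2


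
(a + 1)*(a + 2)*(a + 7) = a^3 + 10*a^2 + 23*a + 14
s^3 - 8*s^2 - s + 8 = (s - 8)*(s - 1)*(s + 1)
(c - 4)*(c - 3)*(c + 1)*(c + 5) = c^4 - c^3 - 25*c^2 + 37*c + 60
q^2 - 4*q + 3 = (q - 3)*(q - 1)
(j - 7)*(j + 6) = j^2 - j - 42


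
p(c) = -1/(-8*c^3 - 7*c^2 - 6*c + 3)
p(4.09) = 0.00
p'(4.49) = -0.00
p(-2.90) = -0.01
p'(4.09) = -0.00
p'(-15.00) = 0.00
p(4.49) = 0.00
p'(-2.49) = -0.01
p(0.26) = -1.21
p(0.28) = -1.68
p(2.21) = 0.01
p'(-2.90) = -0.01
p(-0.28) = -0.23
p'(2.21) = -0.01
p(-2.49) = -0.01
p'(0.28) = -33.27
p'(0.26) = -16.50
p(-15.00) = 0.00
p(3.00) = 0.00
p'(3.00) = 0.00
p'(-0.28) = -0.21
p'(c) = -(24*c^2 + 14*c + 6)/(-8*c^3 - 7*c^2 - 6*c + 3)^2 = 2*(-12*c^2 - 7*c - 3)/(8*c^3 + 7*c^2 + 6*c - 3)^2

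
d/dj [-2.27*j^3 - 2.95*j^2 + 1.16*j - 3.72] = -6.81*j^2 - 5.9*j + 1.16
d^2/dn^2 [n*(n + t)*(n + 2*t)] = 6*n + 6*t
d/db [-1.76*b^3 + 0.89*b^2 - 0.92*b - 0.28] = -5.28*b^2 + 1.78*b - 0.92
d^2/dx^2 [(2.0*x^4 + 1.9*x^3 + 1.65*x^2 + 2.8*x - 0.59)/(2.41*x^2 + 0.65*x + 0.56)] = (23.2324*x^6 + 18.798*x^5 + 21.2652*x^4 + 35.48093*x^3 - 22.245714*x^2 - 24.64365*x + 0.090458)/(13.997521*x^6 + 11.325795*x^5 + 12.812283*x^4 + 5.538065*x^3 + 2.977128*x^2 + 0.61152*x + 0.175616)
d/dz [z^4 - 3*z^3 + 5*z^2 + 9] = z*(4*z^2 - 9*z + 10)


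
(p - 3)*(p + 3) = p^2 - 9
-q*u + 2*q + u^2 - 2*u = (-q + u)*(u - 2)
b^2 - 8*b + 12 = (b - 6)*(b - 2)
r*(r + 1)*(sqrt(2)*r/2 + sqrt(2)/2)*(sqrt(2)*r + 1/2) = r^4 + sqrt(2)*r^3/4 + 2*r^3 + sqrt(2)*r^2/2 + r^2 + sqrt(2)*r/4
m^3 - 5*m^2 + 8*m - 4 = (m - 2)^2*(m - 1)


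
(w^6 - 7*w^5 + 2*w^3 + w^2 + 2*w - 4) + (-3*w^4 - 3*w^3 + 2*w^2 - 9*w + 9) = w^6 - 7*w^5 - 3*w^4 - w^3 + 3*w^2 - 7*w + 5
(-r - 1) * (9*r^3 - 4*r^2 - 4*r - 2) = -9*r^4 - 5*r^3 + 8*r^2 + 6*r + 2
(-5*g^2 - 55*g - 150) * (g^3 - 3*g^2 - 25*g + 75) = -5*g^5 - 40*g^4 + 140*g^3 + 1450*g^2 - 375*g - 11250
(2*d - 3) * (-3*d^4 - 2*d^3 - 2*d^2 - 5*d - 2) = -6*d^5 + 5*d^4 + 2*d^3 - 4*d^2 + 11*d + 6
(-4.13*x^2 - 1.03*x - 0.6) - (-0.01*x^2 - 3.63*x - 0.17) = -4.12*x^2 + 2.6*x - 0.43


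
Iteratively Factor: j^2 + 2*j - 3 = (j + 3)*(j - 1)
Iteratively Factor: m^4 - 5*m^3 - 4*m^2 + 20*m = (m)*(m^3 - 5*m^2 - 4*m + 20) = m*(m + 2)*(m^2 - 7*m + 10) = m*(m - 2)*(m + 2)*(m - 5)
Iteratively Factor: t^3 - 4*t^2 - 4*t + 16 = (t - 2)*(t^2 - 2*t - 8) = (t - 2)*(t + 2)*(t - 4)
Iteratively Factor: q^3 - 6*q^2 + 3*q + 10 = (q + 1)*(q^2 - 7*q + 10) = (q - 2)*(q + 1)*(q - 5)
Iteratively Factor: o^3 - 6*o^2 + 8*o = (o - 4)*(o^2 - 2*o) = (o - 4)*(o - 2)*(o)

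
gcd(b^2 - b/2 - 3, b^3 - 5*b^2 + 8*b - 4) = b - 2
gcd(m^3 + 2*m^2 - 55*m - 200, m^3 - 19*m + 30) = m + 5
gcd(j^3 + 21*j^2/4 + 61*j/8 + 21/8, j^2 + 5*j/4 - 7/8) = j + 7/4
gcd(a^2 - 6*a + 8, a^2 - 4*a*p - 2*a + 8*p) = a - 2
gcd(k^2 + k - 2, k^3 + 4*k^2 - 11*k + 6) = k - 1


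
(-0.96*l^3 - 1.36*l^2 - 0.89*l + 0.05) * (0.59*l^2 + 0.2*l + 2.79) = -0.5664*l^5 - 0.9944*l^4 - 3.4755*l^3 - 3.9429*l^2 - 2.4731*l + 0.1395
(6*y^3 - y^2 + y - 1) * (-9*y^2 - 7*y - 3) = -54*y^5 - 33*y^4 - 20*y^3 + 5*y^2 + 4*y + 3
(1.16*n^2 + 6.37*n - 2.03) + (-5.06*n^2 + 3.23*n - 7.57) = -3.9*n^2 + 9.6*n - 9.6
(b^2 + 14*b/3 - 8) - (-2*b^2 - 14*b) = 3*b^2 + 56*b/3 - 8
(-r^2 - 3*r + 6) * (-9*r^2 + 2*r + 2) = 9*r^4 + 25*r^3 - 62*r^2 + 6*r + 12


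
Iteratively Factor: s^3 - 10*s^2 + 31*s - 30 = (s - 3)*(s^2 - 7*s + 10) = (s - 3)*(s - 2)*(s - 5)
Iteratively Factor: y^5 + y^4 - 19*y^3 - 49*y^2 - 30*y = (y + 1)*(y^4 - 19*y^2 - 30*y) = y*(y + 1)*(y^3 - 19*y - 30) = y*(y - 5)*(y + 1)*(y^2 + 5*y + 6) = y*(y - 5)*(y + 1)*(y + 3)*(y + 2)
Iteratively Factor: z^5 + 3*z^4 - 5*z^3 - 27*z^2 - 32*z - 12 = (z - 3)*(z^4 + 6*z^3 + 13*z^2 + 12*z + 4) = (z - 3)*(z + 2)*(z^3 + 4*z^2 + 5*z + 2) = (z - 3)*(z + 2)^2*(z^2 + 2*z + 1) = (z - 3)*(z + 1)*(z + 2)^2*(z + 1)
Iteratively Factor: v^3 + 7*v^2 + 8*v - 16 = (v + 4)*(v^2 + 3*v - 4) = (v + 4)^2*(v - 1)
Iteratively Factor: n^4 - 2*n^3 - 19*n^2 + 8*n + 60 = (n + 2)*(n^3 - 4*n^2 - 11*n + 30) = (n + 2)*(n + 3)*(n^2 - 7*n + 10) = (n - 2)*(n + 2)*(n + 3)*(n - 5)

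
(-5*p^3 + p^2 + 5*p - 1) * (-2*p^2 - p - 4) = 10*p^5 + 3*p^4 + 9*p^3 - 7*p^2 - 19*p + 4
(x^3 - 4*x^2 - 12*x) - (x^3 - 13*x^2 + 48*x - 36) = 9*x^2 - 60*x + 36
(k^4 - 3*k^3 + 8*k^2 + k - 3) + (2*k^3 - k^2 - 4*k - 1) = k^4 - k^3 + 7*k^2 - 3*k - 4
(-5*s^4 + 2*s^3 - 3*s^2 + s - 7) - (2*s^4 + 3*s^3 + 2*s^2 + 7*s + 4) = -7*s^4 - s^3 - 5*s^2 - 6*s - 11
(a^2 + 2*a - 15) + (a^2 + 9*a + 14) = 2*a^2 + 11*a - 1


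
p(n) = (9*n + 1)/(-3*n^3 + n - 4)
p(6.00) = -0.09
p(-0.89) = 2.53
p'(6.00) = 0.03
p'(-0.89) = -8.82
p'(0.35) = -2.35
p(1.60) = -1.05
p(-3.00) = -0.35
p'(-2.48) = -0.52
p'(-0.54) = -2.59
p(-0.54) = 0.95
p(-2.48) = -0.54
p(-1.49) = -2.80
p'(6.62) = 0.02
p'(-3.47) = -0.16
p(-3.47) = -0.26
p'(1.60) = 0.96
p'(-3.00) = -0.26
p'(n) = (9*n + 1)*(9*n^2 - 1)/(-3*n^3 + n - 4)^2 + 9/(-3*n^3 + n - 4) = (-27*n^3 + 9*n + (9*n + 1)*(9*n^2 - 1) - 36)/(3*n^3 - n + 4)^2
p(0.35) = -1.10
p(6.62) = -0.07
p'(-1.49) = -9.95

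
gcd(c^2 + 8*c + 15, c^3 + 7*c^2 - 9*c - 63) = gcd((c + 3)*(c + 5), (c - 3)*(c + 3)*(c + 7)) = c + 3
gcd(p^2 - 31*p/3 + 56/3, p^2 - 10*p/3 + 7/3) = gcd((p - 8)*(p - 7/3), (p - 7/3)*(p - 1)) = p - 7/3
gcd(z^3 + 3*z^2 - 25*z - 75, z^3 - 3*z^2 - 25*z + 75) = z^2 - 25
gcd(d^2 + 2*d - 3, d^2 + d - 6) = d + 3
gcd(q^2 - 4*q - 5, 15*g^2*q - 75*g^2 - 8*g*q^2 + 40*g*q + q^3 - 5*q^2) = q - 5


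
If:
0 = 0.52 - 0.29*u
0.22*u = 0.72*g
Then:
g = 0.55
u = 1.79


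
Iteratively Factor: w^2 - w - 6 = (w + 2)*(w - 3)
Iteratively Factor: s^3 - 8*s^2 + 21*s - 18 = (s - 2)*(s^2 - 6*s + 9) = (s - 3)*(s - 2)*(s - 3)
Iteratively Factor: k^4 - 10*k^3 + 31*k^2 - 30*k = (k - 5)*(k^3 - 5*k^2 + 6*k) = (k - 5)*(k - 3)*(k^2 - 2*k) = (k - 5)*(k - 3)*(k - 2)*(k)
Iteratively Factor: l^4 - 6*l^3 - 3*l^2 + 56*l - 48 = (l - 1)*(l^3 - 5*l^2 - 8*l + 48) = (l - 1)*(l + 3)*(l^2 - 8*l + 16) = (l - 4)*(l - 1)*(l + 3)*(l - 4)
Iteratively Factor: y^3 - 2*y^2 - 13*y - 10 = (y + 1)*(y^2 - 3*y - 10) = (y + 1)*(y + 2)*(y - 5)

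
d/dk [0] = 0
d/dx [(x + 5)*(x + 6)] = 2*x + 11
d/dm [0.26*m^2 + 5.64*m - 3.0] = 0.52*m + 5.64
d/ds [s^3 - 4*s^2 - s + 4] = 3*s^2 - 8*s - 1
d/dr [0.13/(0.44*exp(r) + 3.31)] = -0.0572*exp(r)/(0.44*exp(r) + 3.31)^2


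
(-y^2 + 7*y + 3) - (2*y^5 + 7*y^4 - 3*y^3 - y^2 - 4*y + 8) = -2*y^5 - 7*y^4 + 3*y^3 + 11*y - 5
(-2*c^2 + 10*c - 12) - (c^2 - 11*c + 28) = -3*c^2 + 21*c - 40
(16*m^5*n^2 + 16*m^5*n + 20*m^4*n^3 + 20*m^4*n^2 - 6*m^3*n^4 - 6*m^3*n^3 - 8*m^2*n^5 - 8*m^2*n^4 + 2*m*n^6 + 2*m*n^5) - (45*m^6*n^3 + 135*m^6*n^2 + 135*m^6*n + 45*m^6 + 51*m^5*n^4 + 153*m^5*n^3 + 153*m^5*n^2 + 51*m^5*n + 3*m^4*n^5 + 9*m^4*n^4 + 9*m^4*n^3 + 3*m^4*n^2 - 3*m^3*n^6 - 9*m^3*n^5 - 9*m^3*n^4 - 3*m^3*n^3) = -45*m^6*n^3 - 135*m^6*n^2 - 135*m^6*n - 45*m^6 - 51*m^5*n^4 - 153*m^5*n^3 - 137*m^5*n^2 - 35*m^5*n - 3*m^4*n^5 - 9*m^4*n^4 + 11*m^4*n^3 + 17*m^4*n^2 + 3*m^3*n^6 + 9*m^3*n^5 + 3*m^3*n^4 - 3*m^3*n^3 - 8*m^2*n^5 - 8*m^2*n^4 + 2*m*n^6 + 2*m*n^5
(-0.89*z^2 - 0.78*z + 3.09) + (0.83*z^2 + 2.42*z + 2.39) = -0.0600000000000001*z^2 + 1.64*z + 5.48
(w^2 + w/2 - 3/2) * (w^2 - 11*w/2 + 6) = w^4 - 5*w^3 + 7*w^2/4 + 45*w/4 - 9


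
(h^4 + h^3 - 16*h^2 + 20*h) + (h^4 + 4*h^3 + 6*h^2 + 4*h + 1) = 2*h^4 + 5*h^3 - 10*h^2 + 24*h + 1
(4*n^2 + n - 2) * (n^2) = 4*n^4 + n^3 - 2*n^2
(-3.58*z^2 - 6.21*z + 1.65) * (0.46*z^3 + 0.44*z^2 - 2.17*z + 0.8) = -1.6468*z^5 - 4.4318*z^4 + 5.7952*z^3 + 11.3377*z^2 - 8.5485*z + 1.32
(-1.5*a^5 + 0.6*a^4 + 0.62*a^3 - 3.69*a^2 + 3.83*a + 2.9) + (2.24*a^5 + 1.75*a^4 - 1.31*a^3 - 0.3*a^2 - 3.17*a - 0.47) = 0.74*a^5 + 2.35*a^4 - 0.69*a^3 - 3.99*a^2 + 0.66*a + 2.43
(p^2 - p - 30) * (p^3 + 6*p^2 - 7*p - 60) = p^5 + 5*p^4 - 43*p^3 - 233*p^2 + 270*p + 1800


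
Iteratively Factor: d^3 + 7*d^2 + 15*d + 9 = (d + 1)*(d^2 + 6*d + 9) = (d + 1)*(d + 3)*(d + 3)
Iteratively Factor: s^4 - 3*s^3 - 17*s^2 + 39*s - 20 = (s + 4)*(s^3 - 7*s^2 + 11*s - 5) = (s - 1)*(s + 4)*(s^2 - 6*s + 5) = (s - 5)*(s - 1)*(s + 4)*(s - 1)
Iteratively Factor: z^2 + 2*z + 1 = (z + 1)*(z + 1)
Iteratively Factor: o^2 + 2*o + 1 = (o + 1)*(o + 1)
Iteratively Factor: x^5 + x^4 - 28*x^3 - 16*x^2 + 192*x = (x)*(x^4 + x^3 - 28*x^2 - 16*x + 192) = x*(x - 3)*(x^3 + 4*x^2 - 16*x - 64) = x*(x - 4)*(x - 3)*(x^2 + 8*x + 16) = x*(x - 4)*(x - 3)*(x + 4)*(x + 4)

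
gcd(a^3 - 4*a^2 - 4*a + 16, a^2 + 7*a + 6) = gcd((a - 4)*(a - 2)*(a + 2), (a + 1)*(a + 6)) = 1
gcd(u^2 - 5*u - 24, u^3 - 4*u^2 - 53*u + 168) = u - 8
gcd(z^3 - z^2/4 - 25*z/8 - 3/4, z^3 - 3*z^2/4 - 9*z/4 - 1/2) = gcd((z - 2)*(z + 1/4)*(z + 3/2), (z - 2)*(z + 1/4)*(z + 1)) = z^2 - 7*z/4 - 1/2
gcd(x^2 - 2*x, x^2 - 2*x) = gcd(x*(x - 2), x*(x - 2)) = x^2 - 2*x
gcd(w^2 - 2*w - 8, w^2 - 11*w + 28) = w - 4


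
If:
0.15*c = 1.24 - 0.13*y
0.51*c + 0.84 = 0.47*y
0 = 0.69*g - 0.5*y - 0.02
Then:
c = 3.46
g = 4.05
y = 5.54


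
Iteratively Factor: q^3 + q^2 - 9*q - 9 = (q + 1)*(q^2 - 9) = (q - 3)*(q + 1)*(q + 3)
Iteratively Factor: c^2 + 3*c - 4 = (c - 1)*(c + 4)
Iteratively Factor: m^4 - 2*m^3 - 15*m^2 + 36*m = (m - 3)*(m^3 + m^2 - 12*m) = (m - 3)^2*(m^2 + 4*m) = (m - 3)^2*(m + 4)*(m)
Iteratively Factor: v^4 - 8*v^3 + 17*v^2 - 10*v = (v - 2)*(v^3 - 6*v^2 + 5*v) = v*(v - 2)*(v^2 - 6*v + 5) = v*(v - 2)*(v - 1)*(v - 5)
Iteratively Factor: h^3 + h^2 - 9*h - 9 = (h + 3)*(h^2 - 2*h - 3) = (h + 1)*(h + 3)*(h - 3)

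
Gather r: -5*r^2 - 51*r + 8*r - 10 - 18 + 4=-5*r^2 - 43*r - 24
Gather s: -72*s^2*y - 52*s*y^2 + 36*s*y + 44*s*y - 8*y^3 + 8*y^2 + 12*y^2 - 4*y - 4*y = -72*s^2*y + s*(-52*y^2 + 80*y) - 8*y^3 + 20*y^2 - 8*y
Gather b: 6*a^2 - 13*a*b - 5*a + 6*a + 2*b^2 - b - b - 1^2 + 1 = 6*a^2 + a + 2*b^2 + b*(-13*a - 2)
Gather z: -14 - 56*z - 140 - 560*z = -616*z - 154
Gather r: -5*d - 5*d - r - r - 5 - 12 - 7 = -10*d - 2*r - 24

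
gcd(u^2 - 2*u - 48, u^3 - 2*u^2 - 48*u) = u^2 - 2*u - 48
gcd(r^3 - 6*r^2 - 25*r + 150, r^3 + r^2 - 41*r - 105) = r + 5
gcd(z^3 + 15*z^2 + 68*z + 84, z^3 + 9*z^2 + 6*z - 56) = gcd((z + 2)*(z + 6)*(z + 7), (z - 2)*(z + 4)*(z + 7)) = z + 7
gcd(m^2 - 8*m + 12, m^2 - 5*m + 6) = m - 2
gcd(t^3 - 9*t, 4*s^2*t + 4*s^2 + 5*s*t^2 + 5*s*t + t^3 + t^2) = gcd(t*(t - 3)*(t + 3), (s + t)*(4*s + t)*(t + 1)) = 1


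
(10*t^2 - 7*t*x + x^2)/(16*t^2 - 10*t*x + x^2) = (-5*t + x)/(-8*t + x)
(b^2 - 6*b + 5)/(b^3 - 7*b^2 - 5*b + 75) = (b - 1)/(b^2 - 2*b - 15)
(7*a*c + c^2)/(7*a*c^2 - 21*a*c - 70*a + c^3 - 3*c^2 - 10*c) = c/(c^2 - 3*c - 10)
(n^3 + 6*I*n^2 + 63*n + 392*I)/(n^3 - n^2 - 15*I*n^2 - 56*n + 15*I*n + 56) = (n^2 + 14*I*n - 49)/(n^2 - n*(1 + 7*I) + 7*I)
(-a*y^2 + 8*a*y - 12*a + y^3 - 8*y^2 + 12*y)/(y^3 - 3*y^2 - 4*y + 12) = (-a*y + 6*a + y^2 - 6*y)/(y^2 - y - 6)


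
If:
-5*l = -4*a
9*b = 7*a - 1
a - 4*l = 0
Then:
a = 0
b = -1/9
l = 0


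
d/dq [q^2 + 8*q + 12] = 2*q + 8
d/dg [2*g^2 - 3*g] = 4*g - 3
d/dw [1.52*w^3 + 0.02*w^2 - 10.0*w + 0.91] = 4.56*w^2 + 0.04*w - 10.0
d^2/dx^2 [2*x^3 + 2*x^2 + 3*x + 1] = 12*x + 4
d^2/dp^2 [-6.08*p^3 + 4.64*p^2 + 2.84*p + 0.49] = 9.28 - 36.48*p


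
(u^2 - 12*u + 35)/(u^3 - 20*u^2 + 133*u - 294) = (u - 5)/(u^2 - 13*u + 42)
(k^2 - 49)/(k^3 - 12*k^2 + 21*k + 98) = (k + 7)/(k^2 - 5*k - 14)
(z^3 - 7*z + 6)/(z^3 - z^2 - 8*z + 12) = (z - 1)/(z - 2)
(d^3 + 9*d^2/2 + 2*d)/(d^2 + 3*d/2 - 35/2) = d*(2*d^2 + 9*d + 4)/(2*d^2 + 3*d - 35)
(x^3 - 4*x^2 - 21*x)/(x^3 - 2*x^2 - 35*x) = (x + 3)/(x + 5)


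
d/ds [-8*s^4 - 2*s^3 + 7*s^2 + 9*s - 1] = -32*s^3 - 6*s^2 + 14*s + 9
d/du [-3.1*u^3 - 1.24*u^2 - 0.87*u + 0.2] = -9.3*u^2 - 2.48*u - 0.87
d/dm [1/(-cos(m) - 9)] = -sin(m)/(cos(m) + 9)^2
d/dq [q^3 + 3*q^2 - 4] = 3*q*(q + 2)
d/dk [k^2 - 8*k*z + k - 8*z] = 2*k - 8*z + 1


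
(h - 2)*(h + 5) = h^2 + 3*h - 10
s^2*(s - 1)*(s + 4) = s^4 + 3*s^3 - 4*s^2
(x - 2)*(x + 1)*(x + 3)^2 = x^4 + 5*x^3 + x^2 - 21*x - 18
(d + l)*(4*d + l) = 4*d^2 + 5*d*l + l^2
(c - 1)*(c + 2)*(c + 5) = c^3 + 6*c^2 + 3*c - 10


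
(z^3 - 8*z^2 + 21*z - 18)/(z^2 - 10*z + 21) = (z^2 - 5*z + 6)/(z - 7)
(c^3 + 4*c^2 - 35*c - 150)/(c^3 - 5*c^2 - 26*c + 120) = (c + 5)/(c - 4)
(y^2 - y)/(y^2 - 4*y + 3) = y/(y - 3)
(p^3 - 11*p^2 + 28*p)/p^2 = p - 11 + 28/p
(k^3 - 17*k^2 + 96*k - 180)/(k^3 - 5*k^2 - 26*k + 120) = (k^2 - 11*k + 30)/(k^2 + k - 20)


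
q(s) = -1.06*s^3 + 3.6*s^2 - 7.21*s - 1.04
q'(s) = -3.18*s^2 + 7.2*s - 7.21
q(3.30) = -23.72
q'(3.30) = -18.08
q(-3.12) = 88.69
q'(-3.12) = -60.63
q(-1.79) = 29.48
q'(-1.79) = -30.29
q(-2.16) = 42.01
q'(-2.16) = -37.60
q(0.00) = -1.04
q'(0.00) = -7.21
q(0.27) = -2.75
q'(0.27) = -5.50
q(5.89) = -135.21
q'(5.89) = -75.12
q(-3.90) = 144.71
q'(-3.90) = -83.66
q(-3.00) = 81.61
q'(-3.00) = -57.43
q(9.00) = -547.07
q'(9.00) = -199.99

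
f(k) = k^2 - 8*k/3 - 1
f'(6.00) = 9.33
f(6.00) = 19.00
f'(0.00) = -2.67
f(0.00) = -1.00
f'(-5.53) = -13.73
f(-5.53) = 44.33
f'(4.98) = 7.29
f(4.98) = 10.52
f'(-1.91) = -6.49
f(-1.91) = 7.74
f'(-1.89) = -6.45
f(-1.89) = 7.61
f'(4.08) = 5.49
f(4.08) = 4.77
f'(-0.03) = -2.73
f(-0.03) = -0.92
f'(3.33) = 3.99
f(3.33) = 1.21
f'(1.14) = -0.39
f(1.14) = -2.74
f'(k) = 2*k - 8/3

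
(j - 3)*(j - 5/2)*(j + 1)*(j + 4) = j^4 - j^3/2 - 16*j^2 + 31*j/2 + 30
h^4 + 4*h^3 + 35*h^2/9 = h^2*(h + 5/3)*(h + 7/3)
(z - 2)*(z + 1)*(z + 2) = z^3 + z^2 - 4*z - 4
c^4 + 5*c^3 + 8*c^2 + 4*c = c*(c + 1)*(c + 2)^2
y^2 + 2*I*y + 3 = (y - I)*(y + 3*I)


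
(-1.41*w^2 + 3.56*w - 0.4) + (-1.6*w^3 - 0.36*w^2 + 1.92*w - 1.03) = -1.6*w^3 - 1.77*w^2 + 5.48*w - 1.43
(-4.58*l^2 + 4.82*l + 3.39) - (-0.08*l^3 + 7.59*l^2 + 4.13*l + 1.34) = 0.08*l^3 - 12.17*l^2 + 0.69*l + 2.05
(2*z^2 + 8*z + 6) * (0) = 0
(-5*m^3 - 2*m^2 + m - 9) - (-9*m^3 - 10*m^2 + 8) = 4*m^3 + 8*m^2 + m - 17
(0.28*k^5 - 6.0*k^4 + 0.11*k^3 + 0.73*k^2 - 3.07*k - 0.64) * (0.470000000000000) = 0.1316*k^5 - 2.82*k^4 + 0.0517*k^3 + 0.3431*k^2 - 1.4429*k - 0.3008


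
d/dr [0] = 0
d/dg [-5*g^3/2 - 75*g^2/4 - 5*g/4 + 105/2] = -15*g^2/2 - 75*g/2 - 5/4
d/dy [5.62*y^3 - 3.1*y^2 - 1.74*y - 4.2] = 16.86*y^2 - 6.2*y - 1.74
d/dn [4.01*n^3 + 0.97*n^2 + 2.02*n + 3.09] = 12.03*n^2 + 1.94*n + 2.02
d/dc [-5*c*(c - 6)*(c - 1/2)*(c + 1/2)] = -20*c^3 + 90*c^2 + 5*c/2 - 15/2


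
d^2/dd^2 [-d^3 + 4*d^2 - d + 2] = 8 - 6*d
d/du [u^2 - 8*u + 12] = 2*u - 8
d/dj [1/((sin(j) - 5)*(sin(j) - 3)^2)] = (13 - 3*sin(j))*cos(j)/((sin(j) - 5)^2*(sin(j) - 3)^3)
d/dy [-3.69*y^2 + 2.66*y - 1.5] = 2.66 - 7.38*y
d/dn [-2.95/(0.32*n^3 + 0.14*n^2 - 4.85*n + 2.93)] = (2.832*n^2 + 0.826*n - 14.3075)/(0.32*n^3 + 0.14*n^2 - 4.85*n + 2.93)^2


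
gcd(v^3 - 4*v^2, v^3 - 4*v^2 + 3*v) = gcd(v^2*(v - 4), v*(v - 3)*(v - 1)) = v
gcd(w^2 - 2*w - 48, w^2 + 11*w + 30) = w + 6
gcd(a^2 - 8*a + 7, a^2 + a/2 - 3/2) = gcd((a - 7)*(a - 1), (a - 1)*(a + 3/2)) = a - 1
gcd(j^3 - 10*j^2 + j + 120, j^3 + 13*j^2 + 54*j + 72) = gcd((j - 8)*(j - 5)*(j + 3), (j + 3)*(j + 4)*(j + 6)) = j + 3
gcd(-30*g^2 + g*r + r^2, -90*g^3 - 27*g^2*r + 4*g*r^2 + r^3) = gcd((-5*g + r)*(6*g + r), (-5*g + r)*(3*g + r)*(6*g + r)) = -30*g^2 + g*r + r^2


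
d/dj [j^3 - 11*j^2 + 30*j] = 3*j^2 - 22*j + 30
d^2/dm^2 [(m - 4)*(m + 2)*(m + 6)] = 6*m + 8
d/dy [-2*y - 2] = -2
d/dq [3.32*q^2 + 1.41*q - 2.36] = 6.64*q + 1.41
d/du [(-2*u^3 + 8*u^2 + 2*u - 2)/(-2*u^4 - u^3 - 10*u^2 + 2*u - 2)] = 2*u*(-2*u^5 + 16*u^4 + 20*u^3 - 10*u^2 + 21*u - 36)/(4*u^8 + 4*u^7 + 41*u^6 + 12*u^5 + 104*u^4 - 36*u^3 + 44*u^2 - 8*u + 4)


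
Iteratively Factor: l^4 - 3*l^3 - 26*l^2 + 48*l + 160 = (l - 4)*(l^3 + l^2 - 22*l - 40) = (l - 4)*(l + 2)*(l^2 - l - 20) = (l - 4)*(l + 2)*(l + 4)*(l - 5)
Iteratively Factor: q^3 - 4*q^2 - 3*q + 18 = (q - 3)*(q^2 - q - 6) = (q - 3)^2*(q + 2)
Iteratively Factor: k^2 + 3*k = (k)*(k + 3)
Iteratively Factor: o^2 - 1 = (o - 1)*(o + 1)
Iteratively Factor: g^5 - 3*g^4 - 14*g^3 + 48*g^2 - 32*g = (g)*(g^4 - 3*g^3 - 14*g^2 + 48*g - 32) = g*(g - 4)*(g^3 + g^2 - 10*g + 8) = g*(g - 4)*(g - 1)*(g^2 + 2*g - 8) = g*(g - 4)*(g - 1)*(g + 4)*(g - 2)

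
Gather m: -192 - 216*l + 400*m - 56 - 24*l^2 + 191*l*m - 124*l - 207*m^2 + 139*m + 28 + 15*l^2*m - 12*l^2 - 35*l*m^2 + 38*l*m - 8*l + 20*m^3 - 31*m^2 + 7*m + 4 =-36*l^2 - 348*l + 20*m^3 + m^2*(-35*l - 238) + m*(15*l^2 + 229*l + 546) - 216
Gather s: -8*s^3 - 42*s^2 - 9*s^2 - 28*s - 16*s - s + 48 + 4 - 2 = -8*s^3 - 51*s^2 - 45*s + 50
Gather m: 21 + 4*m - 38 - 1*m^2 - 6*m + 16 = -m^2 - 2*m - 1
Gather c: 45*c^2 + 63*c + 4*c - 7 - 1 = 45*c^2 + 67*c - 8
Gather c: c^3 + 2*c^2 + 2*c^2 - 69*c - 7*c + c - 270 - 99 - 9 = c^3 + 4*c^2 - 75*c - 378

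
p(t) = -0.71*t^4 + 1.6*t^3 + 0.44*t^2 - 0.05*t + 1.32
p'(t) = -2.84*t^3 + 4.8*t^2 + 0.88*t - 0.05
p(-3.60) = -186.70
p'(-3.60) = 191.49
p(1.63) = 4.32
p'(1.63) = 1.84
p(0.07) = 1.32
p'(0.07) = 0.03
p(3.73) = -47.15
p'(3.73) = -77.37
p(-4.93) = -598.87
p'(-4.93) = 452.57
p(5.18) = -275.93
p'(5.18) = -261.43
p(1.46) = 3.94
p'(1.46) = 2.63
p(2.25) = 3.46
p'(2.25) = -6.12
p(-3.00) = -95.28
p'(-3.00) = 117.19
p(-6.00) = -1248.30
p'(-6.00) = 780.91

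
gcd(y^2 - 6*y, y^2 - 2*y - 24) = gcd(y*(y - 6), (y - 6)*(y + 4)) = y - 6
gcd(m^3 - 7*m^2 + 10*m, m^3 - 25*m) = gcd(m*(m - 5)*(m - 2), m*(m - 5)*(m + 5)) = m^2 - 5*m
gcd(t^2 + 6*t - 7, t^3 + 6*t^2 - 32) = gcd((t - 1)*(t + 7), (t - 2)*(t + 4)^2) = 1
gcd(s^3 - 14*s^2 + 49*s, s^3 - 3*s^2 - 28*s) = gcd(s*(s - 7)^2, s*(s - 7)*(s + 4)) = s^2 - 7*s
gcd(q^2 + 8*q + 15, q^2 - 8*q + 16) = 1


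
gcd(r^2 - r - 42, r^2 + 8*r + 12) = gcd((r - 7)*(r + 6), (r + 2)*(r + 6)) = r + 6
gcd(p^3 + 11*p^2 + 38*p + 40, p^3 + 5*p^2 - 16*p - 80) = p^2 + 9*p + 20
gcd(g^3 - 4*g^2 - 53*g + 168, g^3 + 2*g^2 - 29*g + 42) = g^2 + 4*g - 21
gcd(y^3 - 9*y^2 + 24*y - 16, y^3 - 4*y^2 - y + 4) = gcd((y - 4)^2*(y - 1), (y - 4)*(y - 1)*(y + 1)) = y^2 - 5*y + 4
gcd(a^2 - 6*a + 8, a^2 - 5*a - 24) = 1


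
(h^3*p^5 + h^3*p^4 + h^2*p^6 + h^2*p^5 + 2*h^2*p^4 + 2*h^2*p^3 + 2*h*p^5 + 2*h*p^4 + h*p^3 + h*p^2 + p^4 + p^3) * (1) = h^3*p^5 + h^3*p^4 + h^2*p^6 + h^2*p^5 + 2*h^2*p^4 + 2*h^2*p^3 + 2*h*p^5 + 2*h*p^4 + h*p^3 + h*p^2 + p^4 + p^3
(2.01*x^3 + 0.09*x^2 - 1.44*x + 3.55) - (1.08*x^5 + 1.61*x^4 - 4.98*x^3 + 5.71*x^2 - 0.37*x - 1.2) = -1.08*x^5 - 1.61*x^4 + 6.99*x^3 - 5.62*x^2 - 1.07*x + 4.75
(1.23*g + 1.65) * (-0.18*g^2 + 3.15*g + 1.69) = -0.2214*g^3 + 3.5775*g^2 + 7.2762*g + 2.7885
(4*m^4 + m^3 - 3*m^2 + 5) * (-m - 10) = -4*m^5 - 41*m^4 - 7*m^3 + 30*m^2 - 5*m - 50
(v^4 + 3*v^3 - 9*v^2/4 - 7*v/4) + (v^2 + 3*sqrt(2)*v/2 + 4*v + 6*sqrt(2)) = v^4 + 3*v^3 - 5*v^2/4 + 3*sqrt(2)*v/2 + 9*v/4 + 6*sqrt(2)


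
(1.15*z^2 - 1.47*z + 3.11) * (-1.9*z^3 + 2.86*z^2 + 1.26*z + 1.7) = -2.185*z^5 + 6.082*z^4 - 8.6642*z^3 + 8.9974*z^2 + 1.4196*z + 5.287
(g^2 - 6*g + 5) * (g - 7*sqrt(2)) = g^3 - 7*sqrt(2)*g^2 - 6*g^2 + 5*g + 42*sqrt(2)*g - 35*sqrt(2)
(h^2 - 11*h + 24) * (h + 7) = h^3 - 4*h^2 - 53*h + 168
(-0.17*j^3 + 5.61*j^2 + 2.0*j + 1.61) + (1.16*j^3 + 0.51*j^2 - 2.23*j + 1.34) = 0.99*j^3 + 6.12*j^2 - 0.23*j + 2.95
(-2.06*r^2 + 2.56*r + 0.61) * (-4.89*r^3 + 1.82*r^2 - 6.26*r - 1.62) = 10.0734*r^5 - 16.2676*r^4 + 14.5719*r^3 - 11.5782*r^2 - 7.9658*r - 0.9882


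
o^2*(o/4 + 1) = o^3/4 + o^2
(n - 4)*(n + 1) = n^2 - 3*n - 4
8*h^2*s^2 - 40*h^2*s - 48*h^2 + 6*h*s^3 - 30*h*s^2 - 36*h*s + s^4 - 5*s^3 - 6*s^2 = (2*h + s)*(4*h + s)*(s - 6)*(s + 1)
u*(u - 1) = u^2 - u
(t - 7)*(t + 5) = t^2 - 2*t - 35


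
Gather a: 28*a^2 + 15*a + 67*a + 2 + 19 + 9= 28*a^2 + 82*a + 30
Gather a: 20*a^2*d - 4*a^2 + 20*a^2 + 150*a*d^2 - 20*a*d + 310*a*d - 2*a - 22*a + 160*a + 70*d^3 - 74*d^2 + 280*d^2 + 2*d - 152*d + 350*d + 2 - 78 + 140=a^2*(20*d + 16) + a*(150*d^2 + 290*d + 136) + 70*d^3 + 206*d^2 + 200*d + 64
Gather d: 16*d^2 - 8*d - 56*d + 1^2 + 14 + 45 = 16*d^2 - 64*d + 60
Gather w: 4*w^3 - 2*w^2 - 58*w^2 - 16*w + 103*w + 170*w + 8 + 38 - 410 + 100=4*w^3 - 60*w^2 + 257*w - 264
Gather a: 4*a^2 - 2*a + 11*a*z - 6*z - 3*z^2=4*a^2 + a*(11*z - 2) - 3*z^2 - 6*z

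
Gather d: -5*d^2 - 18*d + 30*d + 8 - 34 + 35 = -5*d^2 + 12*d + 9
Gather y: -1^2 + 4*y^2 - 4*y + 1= 4*y^2 - 4*y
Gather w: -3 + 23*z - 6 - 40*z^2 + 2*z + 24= -40*z^2 + 25*z + 15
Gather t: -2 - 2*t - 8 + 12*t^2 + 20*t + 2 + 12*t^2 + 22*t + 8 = 24*t^2 + 40*t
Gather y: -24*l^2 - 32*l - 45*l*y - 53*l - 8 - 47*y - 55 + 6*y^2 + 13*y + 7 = -24*l^2 - 85*l + 6*y^2 + y*(-45*l - 34) - 56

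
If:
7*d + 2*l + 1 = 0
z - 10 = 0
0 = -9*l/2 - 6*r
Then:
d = 8*r/21 - 1/7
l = -4*r/3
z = 10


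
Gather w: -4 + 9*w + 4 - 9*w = 0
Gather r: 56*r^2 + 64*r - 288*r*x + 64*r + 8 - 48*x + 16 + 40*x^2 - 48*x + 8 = 56*r^2 + r*(128 - 288*x) + 40*x^2 - 96*x + 32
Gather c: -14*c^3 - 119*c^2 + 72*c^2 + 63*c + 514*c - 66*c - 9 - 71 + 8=-14*c^3 - 47*c^2 + 511*c - 72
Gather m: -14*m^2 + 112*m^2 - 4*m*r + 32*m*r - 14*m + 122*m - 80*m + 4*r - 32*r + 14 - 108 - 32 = 98*m^2 + m*(28*r + 28) - 28*r - 126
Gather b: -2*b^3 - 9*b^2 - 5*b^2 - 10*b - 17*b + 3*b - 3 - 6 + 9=-2*b^3 - 14*b^2 - 24*b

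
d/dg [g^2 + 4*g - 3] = 2*g + 4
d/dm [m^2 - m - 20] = 2*m - 1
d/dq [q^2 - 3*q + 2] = 2*q - 3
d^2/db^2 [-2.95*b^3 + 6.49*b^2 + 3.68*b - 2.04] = 12.98 - 17.7*b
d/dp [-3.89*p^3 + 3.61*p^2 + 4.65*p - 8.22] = -11.67*p^2 + 7.22*p + 4.65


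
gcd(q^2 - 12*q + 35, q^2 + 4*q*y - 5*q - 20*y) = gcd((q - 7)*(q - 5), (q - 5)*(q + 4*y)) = q - 5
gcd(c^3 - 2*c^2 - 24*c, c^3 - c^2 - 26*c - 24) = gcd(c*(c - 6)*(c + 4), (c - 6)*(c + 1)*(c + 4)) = c^2 - 2*c - 24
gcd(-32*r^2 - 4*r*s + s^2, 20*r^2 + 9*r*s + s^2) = 4*r + s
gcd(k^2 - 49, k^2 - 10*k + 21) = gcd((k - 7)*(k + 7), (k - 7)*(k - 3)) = k - 7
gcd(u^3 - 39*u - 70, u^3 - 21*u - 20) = 1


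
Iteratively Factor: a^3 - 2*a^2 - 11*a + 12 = (a - 4)*(a^2 + 2*a - 3) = (a - 4)*(a + 3)*(a - 1)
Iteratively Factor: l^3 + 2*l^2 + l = (l + 1)*(l^2 + l) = l*(l + 1)*(l + 1)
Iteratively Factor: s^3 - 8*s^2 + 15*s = (s)*(s^2 - 8*s + 15) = s*(s - 5)*(s - 3)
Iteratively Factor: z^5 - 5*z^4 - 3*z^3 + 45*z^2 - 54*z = (z)*(z^4 - 5*z^3 - 3*z^2 + 45*z - 54) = z*(z - 3)*(z^3 - 2*z^2 - 9*z + 18) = z*(z - 3)*(z - 2)*(z^2 - 9) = z*(z - 3)*(z - 2)*(z + 3)*(z - 3)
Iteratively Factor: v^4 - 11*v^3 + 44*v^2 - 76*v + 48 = (v - 2)*(v^3 - 9*v^2 + 26*v - 24) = (v - 4)*(v - 2)*(v^2 - 5*v + 6) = (v - 4)*(v - 3)*(v - 2)*(v - 2)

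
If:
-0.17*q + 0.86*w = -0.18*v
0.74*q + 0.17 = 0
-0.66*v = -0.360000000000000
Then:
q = -0.23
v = 0.55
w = -0.16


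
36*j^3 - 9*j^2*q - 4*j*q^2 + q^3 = (-4*j + q)*(-3*j + q)*(3*j + q)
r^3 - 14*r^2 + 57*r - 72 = (r - 8)*(r - 3)^2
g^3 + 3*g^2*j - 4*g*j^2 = g*(g - j)*(g + 4*j)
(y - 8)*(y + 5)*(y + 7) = y^3 + 4*y^2 - 61*y - 280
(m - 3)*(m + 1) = m^2 - 2*m - 3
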